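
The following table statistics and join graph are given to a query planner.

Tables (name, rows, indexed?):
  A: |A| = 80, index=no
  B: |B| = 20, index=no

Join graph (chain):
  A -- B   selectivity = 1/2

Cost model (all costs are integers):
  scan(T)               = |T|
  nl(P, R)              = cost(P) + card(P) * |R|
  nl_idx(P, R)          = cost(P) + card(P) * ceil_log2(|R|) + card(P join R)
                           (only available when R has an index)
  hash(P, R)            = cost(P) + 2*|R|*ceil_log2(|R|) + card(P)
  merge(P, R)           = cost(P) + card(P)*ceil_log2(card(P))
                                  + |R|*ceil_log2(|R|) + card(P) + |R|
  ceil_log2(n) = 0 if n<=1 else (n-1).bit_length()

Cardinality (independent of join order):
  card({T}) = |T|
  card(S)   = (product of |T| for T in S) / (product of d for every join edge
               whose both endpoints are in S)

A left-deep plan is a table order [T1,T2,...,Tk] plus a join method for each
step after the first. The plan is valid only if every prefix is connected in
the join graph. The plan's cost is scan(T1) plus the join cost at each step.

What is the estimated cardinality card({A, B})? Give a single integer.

Tables in S: A(80), B(20)
Edges inside S: A-B(d=2)
numerator = 80 * 20 = 1600
denominator = 2 = 2
card(S) = 1600 / 2 = 800

800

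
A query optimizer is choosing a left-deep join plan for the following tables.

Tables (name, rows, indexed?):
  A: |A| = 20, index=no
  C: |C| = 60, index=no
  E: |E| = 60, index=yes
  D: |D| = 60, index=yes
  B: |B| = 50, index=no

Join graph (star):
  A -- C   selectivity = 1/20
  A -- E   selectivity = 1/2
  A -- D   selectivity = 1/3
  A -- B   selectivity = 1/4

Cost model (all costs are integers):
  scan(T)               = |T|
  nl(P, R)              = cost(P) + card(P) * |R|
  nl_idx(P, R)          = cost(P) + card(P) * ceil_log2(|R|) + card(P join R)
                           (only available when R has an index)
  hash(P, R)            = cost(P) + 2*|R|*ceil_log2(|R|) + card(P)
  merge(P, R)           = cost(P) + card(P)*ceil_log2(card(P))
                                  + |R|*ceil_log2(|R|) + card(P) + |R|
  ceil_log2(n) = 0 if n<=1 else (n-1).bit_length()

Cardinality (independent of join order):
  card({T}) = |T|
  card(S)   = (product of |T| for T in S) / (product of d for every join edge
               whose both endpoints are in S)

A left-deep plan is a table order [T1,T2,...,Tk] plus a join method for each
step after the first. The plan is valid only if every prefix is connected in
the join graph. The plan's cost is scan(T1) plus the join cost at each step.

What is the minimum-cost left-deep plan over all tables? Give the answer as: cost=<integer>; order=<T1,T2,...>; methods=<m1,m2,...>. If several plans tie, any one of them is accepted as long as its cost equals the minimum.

Selinger DP (subsets sized 1..n):
  {A}: scan cost=20, card=20
  {C}: scan cost=60, card=60
  {E}: scan cost=60, card=60
  {D}: scan cost=60, card=60
  {B}: scan cost=50, card=50
  {AC}: card=60; try (A,hash)→320, (C,merge)→560, (A,merge)→600, (C,hash)→760, (C,nl)→1220, (A,nl)→1260; best=320 via (A,hash)
  {AE}: card=600; try (A,hash)→320, (E,merge)→560, (A,merge)→600, (E,nl_idx)→740, (E,hash)→760, (E,nl)→1220 …(+1); best=320 via (A,hash)
  {AD}: card=400; try (A,hash)→320, (D,nl_idx)→540, (D,merge)→560, (A,merge)→600, (D,hash)→760, (D,nl)→1220 …(+1); best=320 via (A,hash)
  {AB}: card=250; try (A,hash)→300, (B,merge)→490, (A,merge)→520, (B,hash)→640, (B,nl)→1020, (A,nl)→1050; best=300 via (A,hash)
  {ACE}: card=1800; try (E,hash)→1100, (E,merge)→1160, (C,hash)→1640, (E,nl_idx)→2480, (E,nl)→3920, (C,merge)→7340 …(+1); best=1100 via (E,hash)
  {ACD}: card=1200; try (D,hash)→1100, (D,merge)→1160, (C,hash)→1440, (D,nl_idx)→1880, (D,nl)→3920, (C,merge)→4740 …(+1); best=1100 via (D,hash)
  {ABC}: card=750; try (B,hash)→980, (B,merge)→1090, (C,hash)→1270, (C,merge)→2970, (B,nl)→3320, (C,nl)→15300; best=980 via (B,hash)
  {ADE}: card=12000; try (E,hash)→1440, (D,hash)→1640, (E,merge)→4740, (D,merge)→7340, (E,nl_idx)→14720, (D,nl_idx)→15920 …(+2); best=1440 via (E,hash)
  {ABE}: card=7500; try (E,hash)→1270, (B,hash)→1520, (E,merge)→2970, (B,merge)→7270, (E,nl_idx)→9300, (E,nl)→15300 …(+1); best=1270 via (E,hash)
  {ABD}: card=5000; try (D,hash)→1270, (B,hash)→1320, (D,merge)→2970, (B,merge)→4670, (D,nl_idx)→6800, (D,nl)→15300 …(+1); best=1270 via (D,hash)
  {ACDE}: card=36000; try (E,hash)→3020, (D,hash)→3620, (C,hash)→14160, (E,merge)→15920, (D,merge)→23120, (E,nl_idx)→44300 …(+5); best=3020 via (E,hash)
  {ABCE}: card=22500; try (E,hash)→2450, (B,hash)→3500, (C,hash)→9490, (E,merge)→9650, (B,merge)→23050, (E,nl_idx)→27980 …(+4); best=2450 via (E,hash)
  {ABCD}: card=15000; try (D,hash)→2450, (B,hash)→2900, (C,hash)→6990, (D,merge)→9650, (B,merge)→15850, (D,nl_idx)→20480 …(+4); best=2450 via (D,hash)
  {ABDE}: card=150000; try (E,hash)→6990, (D,hash)→9490, (B,hash)→14040, (E,merge)→71690, (D,merge)→106690, (E,nl_idx)→181270 …(+5); best=6990 via (E,hash)
  {ABCDE}: card=450000; try (E,hash)→18170, (D,hash)→25670, (B,hash)→39620, (C,hash)→157710, (E,merge)→227870, (D,merge)→362870 …(+8); best=18170 via (E,hash)

cost=18170; order=C,A,B,D,E; methods=hash,hash,hash,hash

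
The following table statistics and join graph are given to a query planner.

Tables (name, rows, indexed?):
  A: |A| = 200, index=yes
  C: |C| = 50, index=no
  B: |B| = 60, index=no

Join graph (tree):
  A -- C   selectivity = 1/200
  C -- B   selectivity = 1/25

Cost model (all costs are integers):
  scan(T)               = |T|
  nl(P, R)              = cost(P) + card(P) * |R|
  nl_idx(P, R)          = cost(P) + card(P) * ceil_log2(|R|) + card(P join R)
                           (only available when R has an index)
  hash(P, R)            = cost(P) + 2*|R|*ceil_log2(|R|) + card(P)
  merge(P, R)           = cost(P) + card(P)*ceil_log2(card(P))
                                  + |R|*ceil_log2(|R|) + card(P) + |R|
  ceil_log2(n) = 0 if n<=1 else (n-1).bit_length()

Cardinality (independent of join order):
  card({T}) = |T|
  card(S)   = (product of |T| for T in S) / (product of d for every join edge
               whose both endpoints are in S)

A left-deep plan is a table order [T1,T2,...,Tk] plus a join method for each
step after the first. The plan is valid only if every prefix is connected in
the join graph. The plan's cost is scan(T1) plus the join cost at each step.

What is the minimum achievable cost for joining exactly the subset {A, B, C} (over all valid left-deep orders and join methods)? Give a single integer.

Selinger DP over subsets of {A,B,C}:
  {A}: scan cost=200, card=200
  {C}: scan cost=50, card=50
  {B}: scan cost=60, card=60
  {AC}: card=50; try (A,nl_idx)→500, (C,hash)→1000, (A,merge)→2200, (C,merge)→2350, (A,hash)→3300, (A,nl)→10050 …(+1); best=500 via (A,nl_idx)
  {BC}: card=120; try (C,hash)→720, (B,hash)→820, (B,merge)→820, (C,merge)→830, (B,nl)→3050, (C,nl)→3060; best=720 via (C,hash)
  {ABC}: card=120; try (B,hash)→1270, (B,merge)→1270, (A,nl_idx)→1800, (A,merge)→3480, (B,nl)→3500, (A,hash)→4040 …(+1); best=1270 via (B,hash)

1270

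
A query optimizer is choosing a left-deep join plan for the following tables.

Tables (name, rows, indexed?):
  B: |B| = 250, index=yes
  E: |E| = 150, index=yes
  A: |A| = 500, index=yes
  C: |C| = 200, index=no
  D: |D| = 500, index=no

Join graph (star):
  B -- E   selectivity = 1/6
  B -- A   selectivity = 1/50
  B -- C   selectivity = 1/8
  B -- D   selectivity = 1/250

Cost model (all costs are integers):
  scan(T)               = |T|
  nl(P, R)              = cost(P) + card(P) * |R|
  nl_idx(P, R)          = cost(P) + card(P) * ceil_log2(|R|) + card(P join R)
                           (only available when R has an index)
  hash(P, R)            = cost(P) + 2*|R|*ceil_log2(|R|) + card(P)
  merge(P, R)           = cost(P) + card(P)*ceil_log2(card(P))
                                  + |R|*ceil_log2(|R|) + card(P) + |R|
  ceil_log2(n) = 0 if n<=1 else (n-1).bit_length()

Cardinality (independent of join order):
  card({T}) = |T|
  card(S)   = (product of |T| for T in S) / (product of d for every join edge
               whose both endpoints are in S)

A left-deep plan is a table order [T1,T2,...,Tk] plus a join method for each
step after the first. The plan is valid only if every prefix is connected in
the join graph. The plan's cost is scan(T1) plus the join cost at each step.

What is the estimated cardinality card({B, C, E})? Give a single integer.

156250

Tables in S: B(250), C(200), E(150)
Edges inside S: B-E(d=6), B-C(d=8)
numerator = 250 * 200 * 150 = 7500000
denominator = 6 * 8 = 48
card(S) = 7500000 / 48 = 156250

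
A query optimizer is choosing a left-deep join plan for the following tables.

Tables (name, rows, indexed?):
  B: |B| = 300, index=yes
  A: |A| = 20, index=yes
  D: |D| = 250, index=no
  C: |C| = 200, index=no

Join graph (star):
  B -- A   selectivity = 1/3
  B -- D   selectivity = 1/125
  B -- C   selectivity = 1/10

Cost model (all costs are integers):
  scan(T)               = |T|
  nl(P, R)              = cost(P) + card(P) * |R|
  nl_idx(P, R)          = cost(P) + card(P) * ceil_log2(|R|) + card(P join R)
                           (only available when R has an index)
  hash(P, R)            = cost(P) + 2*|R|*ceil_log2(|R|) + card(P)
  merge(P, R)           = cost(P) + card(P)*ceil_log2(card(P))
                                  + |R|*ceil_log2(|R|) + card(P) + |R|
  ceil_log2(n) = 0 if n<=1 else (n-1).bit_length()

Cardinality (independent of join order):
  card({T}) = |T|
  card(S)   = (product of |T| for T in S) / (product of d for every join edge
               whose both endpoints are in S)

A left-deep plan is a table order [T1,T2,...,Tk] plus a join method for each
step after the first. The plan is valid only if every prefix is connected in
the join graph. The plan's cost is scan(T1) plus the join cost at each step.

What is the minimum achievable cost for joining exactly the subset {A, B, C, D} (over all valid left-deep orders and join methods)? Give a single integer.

Selinger DP over subsets of {A,B,C,D}:
  {B}: scan cost=300, card=300
  {A}: scan cost=20, card=20
  {D}: scan cost=250, card=250
  {C}: scan cost=200, card=200
  {AB}: card=2000; try (A,hash)→800, (B,nl_idx)→2200, (B,merge)→3140, (A,merge)→3420, (A,nl_idx)→3800, (B,hash)→5440 …(+2); best=800 via (A,hash)
  {BD}: card=600; try (B,nl_idx)→3100, (D,hash)→4600, (B,merge)→5500, (D,merge)→5550, (B,hash)→5900, (B,nl)→75250 …(+1); best=3100 via (B,nl_idx)
  {BC}: card=6000; try (C,hash)→3800, (B,merge)→5000, (C,merge)→5100, (B,hash)→5800, (B,nl_idx)→8000, (B,nl)→60200 …(+1); best=3800 via (C,hash)
  {ABD}: card=4000; try (A,hash)→3900, (D,hash)→6800, (A,merge)→9820, (A,nl_idx)→10100, (A,nl)→15100, (D,merge)→27050 …(+1); best=3900 via (A,hash)
  {ABC}: card=40000; try (C,hash)→6000, (A,hash)→10000, (C,merge)→26600, (A,nl_idx)→73800, (A,merge)→87920, (A,nl)→123800 …(+1); best=6000 via (C,hash)
  {BCD}: card=12000; try (C,hash)→6900, (C,merge)→11500, (D,hash)→13800, (D,merge)→90050, (C,nl)→123100, (D,nl)→1503800; best=6900 via (C,hash)
  {ABCD}: card=80000; try (C,hash)→11100, (A,hash)→19100, (D,hash)→50000, (C,merge)→57700, (A,nl_idx)→146900, (A,merge)→187020 …(+4); best=11100 via (C,hash)

11100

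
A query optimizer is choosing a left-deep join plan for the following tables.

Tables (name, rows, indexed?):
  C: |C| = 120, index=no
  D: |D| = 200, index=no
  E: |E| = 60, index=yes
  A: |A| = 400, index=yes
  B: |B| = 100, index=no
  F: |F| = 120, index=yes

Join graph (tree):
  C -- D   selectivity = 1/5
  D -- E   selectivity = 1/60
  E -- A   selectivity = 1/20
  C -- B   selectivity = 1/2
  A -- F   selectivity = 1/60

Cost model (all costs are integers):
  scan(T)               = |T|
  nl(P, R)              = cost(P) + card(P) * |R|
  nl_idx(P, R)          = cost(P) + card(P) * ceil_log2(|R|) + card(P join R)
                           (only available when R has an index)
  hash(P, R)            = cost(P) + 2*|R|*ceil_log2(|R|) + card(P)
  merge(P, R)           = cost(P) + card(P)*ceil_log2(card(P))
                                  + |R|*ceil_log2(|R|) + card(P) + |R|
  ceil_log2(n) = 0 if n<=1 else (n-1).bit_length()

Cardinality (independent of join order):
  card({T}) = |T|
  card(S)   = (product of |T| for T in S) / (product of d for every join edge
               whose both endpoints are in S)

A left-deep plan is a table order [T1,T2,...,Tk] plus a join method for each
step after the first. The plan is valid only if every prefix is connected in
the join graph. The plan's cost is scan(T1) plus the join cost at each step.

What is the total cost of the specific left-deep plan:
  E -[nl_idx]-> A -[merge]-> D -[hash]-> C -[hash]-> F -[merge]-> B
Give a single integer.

step 1: scan E: cost=60, card=60
step 2: join A via nl_idx
    card(P join A) = 60*400/(20) = 1200
    cost = 60 + 60*9 + 1200 = 1800
step 3: join D via merge
    card(P join D) = 1200*200/(60) = 4000
    cost = 1800 + 1200*11 + 200*8 + 1200 + 200 = 18000
step 4: join C via hash
    card(P join C) = 4000*120/(5) = 96000
    cost = 18000 + 2*120*7 + 4000 = 23680
step 5: join F via hash
    card(P join F) = 96000*120/(60) = 192000
    cost = 23680 + 2*120*7 + 96000 = 121360
step 6: join B via merge
    card(P join B) = 192000*100/(2) = 9600000
    cost = 121360 + 192000*18 + 100*7 + 192000 + 100 = 3770160

3770160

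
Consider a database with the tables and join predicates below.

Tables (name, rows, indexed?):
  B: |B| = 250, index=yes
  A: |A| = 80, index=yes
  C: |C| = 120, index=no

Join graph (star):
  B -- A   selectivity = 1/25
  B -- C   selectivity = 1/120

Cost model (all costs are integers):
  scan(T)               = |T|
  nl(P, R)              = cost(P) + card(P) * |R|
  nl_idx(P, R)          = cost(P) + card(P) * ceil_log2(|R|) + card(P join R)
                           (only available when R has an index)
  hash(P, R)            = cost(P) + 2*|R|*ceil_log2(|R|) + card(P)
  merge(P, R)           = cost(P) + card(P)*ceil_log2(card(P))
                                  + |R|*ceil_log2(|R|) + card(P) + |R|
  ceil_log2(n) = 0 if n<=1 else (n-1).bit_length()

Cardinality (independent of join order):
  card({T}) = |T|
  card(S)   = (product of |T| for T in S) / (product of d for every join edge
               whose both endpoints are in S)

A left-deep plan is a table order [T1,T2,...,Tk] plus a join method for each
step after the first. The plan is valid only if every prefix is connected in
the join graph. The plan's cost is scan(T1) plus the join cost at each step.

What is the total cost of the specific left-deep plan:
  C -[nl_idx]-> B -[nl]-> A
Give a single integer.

step 1: scan C: cost=120, card=120
step 2: join B via nl_idx
    card(P join B) = 120*250/(120) = 250
    cost = 120 + 120*8 + 250 = 1330
step 3: join A via nl
    card(P join A) = 250*80/(25) = 800
    cost = 1330 + 250*80 = 21330

21330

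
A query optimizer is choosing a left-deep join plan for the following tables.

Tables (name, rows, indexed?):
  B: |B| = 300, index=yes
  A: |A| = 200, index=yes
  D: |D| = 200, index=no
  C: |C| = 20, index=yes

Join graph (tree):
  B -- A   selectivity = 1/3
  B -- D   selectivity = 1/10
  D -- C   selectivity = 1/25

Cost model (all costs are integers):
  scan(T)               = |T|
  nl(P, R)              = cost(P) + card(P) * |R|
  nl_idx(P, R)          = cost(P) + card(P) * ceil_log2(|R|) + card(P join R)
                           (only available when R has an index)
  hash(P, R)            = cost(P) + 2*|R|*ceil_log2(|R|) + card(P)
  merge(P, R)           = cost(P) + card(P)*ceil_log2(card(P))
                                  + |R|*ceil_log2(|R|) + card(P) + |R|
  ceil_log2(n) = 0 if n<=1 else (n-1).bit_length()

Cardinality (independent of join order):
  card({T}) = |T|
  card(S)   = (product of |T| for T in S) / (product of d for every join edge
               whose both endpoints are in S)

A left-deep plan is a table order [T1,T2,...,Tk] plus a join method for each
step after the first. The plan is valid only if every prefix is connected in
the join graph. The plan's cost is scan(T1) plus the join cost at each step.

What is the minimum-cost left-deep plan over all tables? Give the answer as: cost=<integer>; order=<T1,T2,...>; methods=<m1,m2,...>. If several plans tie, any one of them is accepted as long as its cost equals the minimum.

Selinger DP (subsets sized 1..n):
  {B}: scan cost=300, card=300
  {A}: scan cost=200, card=200
  {D}: scan cost=200, card=200
  {C}: scan cost=20, card=20
  {AB}: card=20000; try (A,hash)→3800, (B,merge)→5000, (A,merge)→5100, (B,hash)→5800, (B,nl_idx)→22000, (A,nl_idx)→22700 …(+2); best=3800 via (A,hash)
  {BD}: card=6000; try (D,hash)→3800, (B,merge)→5000, (D,merge)→5100, (B,hash)→5800, (B,nl_idx)→8000, (B,nl)→60200 …(+1); best=3800 via (D,hash)
  {CD}: card=160; try (C,hash)→600, (C,nl_idx)→1360, (D,merge)→1940, (C,merge)→2120, (D,hash)→3240, (D,nl)→4020 …(+1); best=600 via (C,hash)
  {ABD}: card=400000; try (A,hash)→13000, (D,hash)→27000, (A,merge)→89600, (D,merge)→325600, (A,nl_idx)→451800, (A,nl)→1203800 …(+1); best=13000 via (A,hash)
  {BCD}: card=4800; try (B,merge)→5040, (B,hash)→6160, (B,nl_idx)→6840, (C,hash)→10000, (C,nl_idx)→38600, (B,nl)→48600 …(+2); best=5040 via (B,merge)
  {ABCD}: card=320000; try (A,hash)→13040, (A,merge)→74040, (A,nl_idx)→363440, (C,hash)→413200, (A,nl)→965040, (C,nl_idx)→2333000 …(+2); best=13040 via (A,hash)

cost=13040; order=D,C,B,A; methods=hash,merge,hash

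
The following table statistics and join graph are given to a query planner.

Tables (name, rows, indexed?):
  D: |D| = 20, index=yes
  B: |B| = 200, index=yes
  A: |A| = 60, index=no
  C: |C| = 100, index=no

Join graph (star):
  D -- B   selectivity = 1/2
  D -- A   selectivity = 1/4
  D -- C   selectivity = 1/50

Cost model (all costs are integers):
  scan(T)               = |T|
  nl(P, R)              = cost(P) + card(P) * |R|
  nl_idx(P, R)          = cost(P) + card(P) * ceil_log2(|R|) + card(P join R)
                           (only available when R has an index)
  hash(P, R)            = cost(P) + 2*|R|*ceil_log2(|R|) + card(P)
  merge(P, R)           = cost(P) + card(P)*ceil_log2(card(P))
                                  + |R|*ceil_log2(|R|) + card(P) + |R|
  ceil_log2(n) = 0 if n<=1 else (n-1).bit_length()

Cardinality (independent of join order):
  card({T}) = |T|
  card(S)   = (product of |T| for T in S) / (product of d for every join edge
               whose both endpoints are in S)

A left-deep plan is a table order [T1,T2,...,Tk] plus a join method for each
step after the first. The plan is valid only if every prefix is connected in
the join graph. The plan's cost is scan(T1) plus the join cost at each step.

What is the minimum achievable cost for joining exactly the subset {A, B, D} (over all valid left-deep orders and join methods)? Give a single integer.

3320

Selinger DP over subsets of {A,B,D}:
  {D}: scan cost=20, card=20
  {B}: scan cost=200, card=200
  {A}: scan cost=60, card=60
  {BD}: card=2000; try (D,hash)→600, (B,merge)→1940, (D,merge)→2120, (B,nl_idx)→2180, (D,nl_idx)→3200, (B,hash)→3240 …(+2); best=600 via (D,hash)
  {AD}: card=300; try (D,hash)→320, (A,merge)→560, (D,merge)→600, (D,nl_idx)→660, (A,hash)→760, (A,nl)→1220 …(+1); best=320 via (D,hash)
  {ABD}: card=30000; try (A,hash)→3320, (B,hash)→3820, (B,merge)→5120, (A,merge)→25020, (B,nl_idx)→32720, (B,nl)→60320 …(+1); best=3320 via (A,hash)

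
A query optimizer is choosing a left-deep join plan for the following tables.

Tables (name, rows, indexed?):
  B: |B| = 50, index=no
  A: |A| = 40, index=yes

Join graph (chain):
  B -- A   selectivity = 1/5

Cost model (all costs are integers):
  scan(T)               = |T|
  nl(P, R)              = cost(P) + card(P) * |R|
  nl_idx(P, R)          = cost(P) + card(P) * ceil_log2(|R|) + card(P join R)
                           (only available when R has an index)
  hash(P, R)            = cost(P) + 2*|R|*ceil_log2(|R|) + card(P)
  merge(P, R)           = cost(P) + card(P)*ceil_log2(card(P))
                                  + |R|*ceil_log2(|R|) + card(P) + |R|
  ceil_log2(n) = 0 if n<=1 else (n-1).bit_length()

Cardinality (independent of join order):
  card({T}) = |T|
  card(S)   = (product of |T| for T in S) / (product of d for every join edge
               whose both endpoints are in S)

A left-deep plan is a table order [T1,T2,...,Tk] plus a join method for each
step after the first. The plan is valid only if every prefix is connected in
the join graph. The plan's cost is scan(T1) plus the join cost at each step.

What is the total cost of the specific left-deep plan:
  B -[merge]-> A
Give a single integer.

680

step 1: scan B: cost=50, card=50
step 2: join A via merge
    card(P join A) = 50*40/(5) = 400
    cost = 50 + 50*6 + 40*6 + 50 + 40 = 680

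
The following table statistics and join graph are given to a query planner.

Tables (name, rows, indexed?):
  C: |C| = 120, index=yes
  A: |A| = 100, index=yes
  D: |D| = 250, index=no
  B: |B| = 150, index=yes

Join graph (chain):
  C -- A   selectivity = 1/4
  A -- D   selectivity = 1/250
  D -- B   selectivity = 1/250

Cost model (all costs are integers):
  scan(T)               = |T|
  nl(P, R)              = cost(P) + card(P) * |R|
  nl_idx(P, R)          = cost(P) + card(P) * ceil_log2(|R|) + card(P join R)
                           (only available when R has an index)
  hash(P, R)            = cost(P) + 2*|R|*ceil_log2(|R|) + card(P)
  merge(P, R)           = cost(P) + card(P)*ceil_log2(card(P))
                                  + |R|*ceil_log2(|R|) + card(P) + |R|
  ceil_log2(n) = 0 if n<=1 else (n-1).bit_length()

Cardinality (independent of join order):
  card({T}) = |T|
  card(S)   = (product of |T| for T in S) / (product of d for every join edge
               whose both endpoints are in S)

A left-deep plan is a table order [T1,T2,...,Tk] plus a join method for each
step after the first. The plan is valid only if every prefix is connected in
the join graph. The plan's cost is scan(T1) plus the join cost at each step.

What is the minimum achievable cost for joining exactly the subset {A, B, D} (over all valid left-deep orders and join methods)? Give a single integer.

Selinger DP over subsets of {A,B,D}:
  {A}: scan cost=100, card=100
  {D}: scan cost=250, card=250
  {B}: scan cost=150, card=150
  {AD}: card=100; try (A,hash)→1900, (A,nl_idx)→2100, (D,merge)→3150, (A,merge)→3300, (D,hash)→4200, (D,nl)→25100 …(+1); best=1900 via (A,hash)
  {BD}: card=150; try (B,nl_idx)→2400, (B,hash)→2900, (D,merge)→3750, (B,merge)→3850, (D,hash)→4300, (D,nl)→37650 …(+1); best=2400 via (B,nl_idx)
  {ABD}: card=60; try (B,nl_idx)→2760, (A,nl_idx)→3510, (A,hash)→3950, (B,merge)→4050, (B,hash)→4400, (A,merge)→4550 …(+2); best=2760 via (B,nl_idx)

2760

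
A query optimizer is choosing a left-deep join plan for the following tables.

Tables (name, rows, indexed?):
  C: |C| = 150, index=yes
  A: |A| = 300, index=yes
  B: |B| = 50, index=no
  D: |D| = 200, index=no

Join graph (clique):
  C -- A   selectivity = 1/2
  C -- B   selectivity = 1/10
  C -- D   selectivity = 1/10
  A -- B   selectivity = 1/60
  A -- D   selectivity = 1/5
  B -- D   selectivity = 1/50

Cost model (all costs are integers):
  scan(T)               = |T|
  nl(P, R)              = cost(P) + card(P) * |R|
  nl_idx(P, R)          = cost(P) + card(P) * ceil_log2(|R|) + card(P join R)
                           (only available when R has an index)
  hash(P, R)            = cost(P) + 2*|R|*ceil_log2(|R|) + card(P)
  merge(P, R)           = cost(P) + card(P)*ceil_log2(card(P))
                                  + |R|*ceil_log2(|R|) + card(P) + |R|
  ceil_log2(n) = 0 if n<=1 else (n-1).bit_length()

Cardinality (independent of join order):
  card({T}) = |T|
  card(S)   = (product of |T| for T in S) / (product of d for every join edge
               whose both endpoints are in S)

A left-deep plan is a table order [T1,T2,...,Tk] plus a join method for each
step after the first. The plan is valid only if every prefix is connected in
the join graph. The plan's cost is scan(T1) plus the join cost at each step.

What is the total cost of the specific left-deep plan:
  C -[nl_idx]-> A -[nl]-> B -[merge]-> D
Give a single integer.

1173300

step 1: scan C: cost=150, card=150
step 2: join A via nl_idx
    card(P join A) = 150*300/(2) = 22500
    cost = 150 + 150*9 + 22500 = 24000
step 3: join B via nl
    card(P join B) = 22500*50/(10*60) = 1875
    cost = 24000 + 22500*50 = 1149000
step 4: join D via merge
    card(P join D) = 1875*200/(10*5*50) = 150
    cost = 1149000 + 1875*11 + 200*8 + 1875 + 200 = 1173300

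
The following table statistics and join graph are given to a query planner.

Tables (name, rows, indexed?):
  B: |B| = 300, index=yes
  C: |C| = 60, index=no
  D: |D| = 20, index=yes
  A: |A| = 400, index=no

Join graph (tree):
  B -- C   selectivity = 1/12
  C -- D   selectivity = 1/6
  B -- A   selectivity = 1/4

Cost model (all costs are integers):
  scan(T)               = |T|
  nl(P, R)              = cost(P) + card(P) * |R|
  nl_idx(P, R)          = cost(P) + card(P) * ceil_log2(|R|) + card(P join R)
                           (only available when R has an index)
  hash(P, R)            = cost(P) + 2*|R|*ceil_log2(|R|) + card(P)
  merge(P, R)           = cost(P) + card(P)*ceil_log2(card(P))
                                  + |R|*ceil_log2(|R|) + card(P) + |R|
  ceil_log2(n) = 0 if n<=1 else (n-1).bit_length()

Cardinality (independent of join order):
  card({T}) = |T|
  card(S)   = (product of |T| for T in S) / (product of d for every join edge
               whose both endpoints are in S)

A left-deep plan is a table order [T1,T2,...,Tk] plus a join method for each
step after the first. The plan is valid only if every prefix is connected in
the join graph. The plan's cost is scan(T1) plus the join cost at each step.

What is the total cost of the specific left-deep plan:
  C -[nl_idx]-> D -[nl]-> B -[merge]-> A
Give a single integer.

134560

step 1: scan C: cost=60, card=60
step 2: join D via nl_idx
    card(P join D) = 60*20/(6) = 200
    cost = 60 + 60*5 + 200 = 560
step 3: join B via nl
    card(P join B) = 200*300/(12) = 5000
    cost = 560 + 200*300 = 60560
step 4: join A via merge
    card(P join A) = 5000*400/(4) = 500000
    cost = 60560 + 5000*13 + 400*9 + 5000 + 400 = 134560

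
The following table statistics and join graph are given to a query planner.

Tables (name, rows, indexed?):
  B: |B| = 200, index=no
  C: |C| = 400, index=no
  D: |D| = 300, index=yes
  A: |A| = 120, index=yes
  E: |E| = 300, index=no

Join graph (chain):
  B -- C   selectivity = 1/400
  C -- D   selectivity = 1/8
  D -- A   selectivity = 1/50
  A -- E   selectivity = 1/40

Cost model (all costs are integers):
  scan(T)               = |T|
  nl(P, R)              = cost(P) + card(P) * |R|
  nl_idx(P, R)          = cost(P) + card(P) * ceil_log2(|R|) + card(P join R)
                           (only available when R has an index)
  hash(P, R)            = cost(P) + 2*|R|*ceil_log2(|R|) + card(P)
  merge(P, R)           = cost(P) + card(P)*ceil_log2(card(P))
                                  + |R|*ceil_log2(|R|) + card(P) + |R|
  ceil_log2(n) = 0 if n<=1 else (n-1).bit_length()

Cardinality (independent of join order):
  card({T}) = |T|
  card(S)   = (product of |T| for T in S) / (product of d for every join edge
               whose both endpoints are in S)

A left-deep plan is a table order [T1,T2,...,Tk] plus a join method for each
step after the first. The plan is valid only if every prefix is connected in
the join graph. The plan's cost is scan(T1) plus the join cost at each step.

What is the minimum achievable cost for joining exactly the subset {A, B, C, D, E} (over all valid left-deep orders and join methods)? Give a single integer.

41380

Selinger DP over subsets of {A,B,C,D,E}:
  {B}: scan cost=200, card=200
  {C}: scan cost=400, card=400
  {D}: scan cost=300, card=300
  {A}: scan cost=120, card=120
  {E}: scan cost=300, card=300
  {BC}: card=200; try (B,hash)→4000, (C,merge)→6000, (B,merge)→6200, (C,hash)→7600, (C,nl)→80200, (B,nl)→80400; best=4000 via (B,hash)
  {CD}: card=15000; try (D,hash)→6200, (C,merge)→7300, (D,merge)→7400, (C,hash)→7800, (D,nl_idx)→19000, (C,nl)→120300 …(+1); best=6200 via (D,hash)
  {AD}: card=720; try (D,nl_idx)→1920, (A,hash)→2280, (A,nl_idx)→3120, (D,merge)→4080, (A,merge)→4260, (D,hash)→5640 …(+2); best=1920 via (D,nl_idx)
  {AE}: card=900; try (A,hash)→2280, (A,nl_idx)→3300, (E,merge)→4080, (A,merge)→4260, (E,hash)→5640, (E,nl)→36120 …(+1); best=2280 via (A,hash)
  {BCD}: card=7500; try (D,merge)→8800, (D,hash)→9600, (D,nl_idx)→13300, (B,hash)→24400, (D,nl)→64000, (B,merge)→233000 …(+1); best=8800 via (D,merge)
  {ACD}: card=36000; try (C,hash)→9840, (C,merge)→13840, (A,hash)→22880, (A,nl_idx)→147200, (A,merge)→232160, (C,nl)→289920 …(+1); best=9840 via (C,hash)
  {ADE}: card=5400; try (E,hash)→8040, (D,hash)→8580, (E,merge)→12840, (D,merge)→15180, (D,nl_idx)→15780, (E,nl)→217920 …(+1); best=8040 via (E,hash)
  {ABCD}: card=18000; try (A,hash)→17980, (B,hash)→49040, (A,nl_idx)→79300, (A,merge)→114760, (B,merge)→623640, (A,nl)→908800 …(+1); best=17980 via (A,hash)
  {ACDE}: card=270000; try (C,hash)→20640, (E,hash)→51240, (C,merge)→87640, (E,merge)→624840, (C,nl)→2168040, (E,nl)→10809840; best=20640 via (C,hash)
  {ABCDE}: card=135000; try (E,hash)→41380, (B,hash)→293840, (E,merge)→308980, (E,nl)→5417980, (B,merge)→5422440, (B,nl)→54020640; best=41380 via (E,hash)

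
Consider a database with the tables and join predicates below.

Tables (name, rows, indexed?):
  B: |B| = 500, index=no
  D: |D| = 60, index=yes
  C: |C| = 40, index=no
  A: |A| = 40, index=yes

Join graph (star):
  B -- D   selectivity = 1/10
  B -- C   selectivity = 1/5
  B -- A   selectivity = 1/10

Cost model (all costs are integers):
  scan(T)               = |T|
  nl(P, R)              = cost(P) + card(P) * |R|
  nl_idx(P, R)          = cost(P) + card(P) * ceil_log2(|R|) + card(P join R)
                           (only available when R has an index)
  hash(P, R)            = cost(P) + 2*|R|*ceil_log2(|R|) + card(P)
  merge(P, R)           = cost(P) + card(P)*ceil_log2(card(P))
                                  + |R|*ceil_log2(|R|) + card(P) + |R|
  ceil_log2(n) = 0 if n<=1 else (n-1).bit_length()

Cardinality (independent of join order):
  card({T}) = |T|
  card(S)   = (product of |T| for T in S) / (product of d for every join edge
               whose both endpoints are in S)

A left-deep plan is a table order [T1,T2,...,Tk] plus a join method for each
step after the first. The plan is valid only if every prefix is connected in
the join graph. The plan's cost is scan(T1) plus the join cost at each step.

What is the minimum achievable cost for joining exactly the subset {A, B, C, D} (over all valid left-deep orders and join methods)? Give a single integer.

Selinger DP over subsets of {A,B,C,D}:
  {B}: scan cost=500, card=500
  {D}: scan cost=60, card=60
  {C}: scan cost=40, card=40
  {A}: scan cost=40, card=40
  {BD}: card=3000; try (D,hash)→1720, (B,merge)→5480, (D,merge)→5920, (D,nl_idx)→6500, (B,hash)→9120, (B,nl)→30060 …(+1); best=1720 via (D,hash)
  {BC}: card=4000; try (C,hash)→1480, (B,merge)→5320, (C,merge)→5780, (B,hash)→9080, (B,nl)→20040, (C,nl)→20500; best=1480 via (C,hash)
  {AB}: card=2000; try (A,hash)→1480, (B,merge)→5320, (A,nl_idx)→5500, (A,merge)→5780, (B,hash)→9080, (B,nl)→20040 …(+1); best=1480 via (A,hash)
  {BCD}: card=24000; try (C,hash)→5200, (D,hash)→6200, (C,merge)→41000, (D,nl_idx)→49480, (D,merge)→53900, (C,nl)→121720 …(+1); best=5200 via (C,hash)
  {ABD}: card=12000; try (D,hash)→4200, (A,hash)→5200, (D,nl_idx)→25480, (D,merge)→25900, (A,nl_idx)→31720, (A,merge)→41000 …(+2); best=4200 via (D,hash)
  {ABC}: card=16000; try (C,hash)→3960, (A,hash)→5960, (C,merge)→25760, (A,nl_idx)→41480, (A,merge)→53760, (C,nl)→81480 …(+1); best=3960 via (C,hash)
  {ABCD}: card=96000; try (C,hash)→16680, (D,hash)→20680, (A,hash)→29680, (C,merge)→184480, (D,nl_idx)→195960, (D,merge)→244380 …(+5); best=16680 via (C,hash)

16680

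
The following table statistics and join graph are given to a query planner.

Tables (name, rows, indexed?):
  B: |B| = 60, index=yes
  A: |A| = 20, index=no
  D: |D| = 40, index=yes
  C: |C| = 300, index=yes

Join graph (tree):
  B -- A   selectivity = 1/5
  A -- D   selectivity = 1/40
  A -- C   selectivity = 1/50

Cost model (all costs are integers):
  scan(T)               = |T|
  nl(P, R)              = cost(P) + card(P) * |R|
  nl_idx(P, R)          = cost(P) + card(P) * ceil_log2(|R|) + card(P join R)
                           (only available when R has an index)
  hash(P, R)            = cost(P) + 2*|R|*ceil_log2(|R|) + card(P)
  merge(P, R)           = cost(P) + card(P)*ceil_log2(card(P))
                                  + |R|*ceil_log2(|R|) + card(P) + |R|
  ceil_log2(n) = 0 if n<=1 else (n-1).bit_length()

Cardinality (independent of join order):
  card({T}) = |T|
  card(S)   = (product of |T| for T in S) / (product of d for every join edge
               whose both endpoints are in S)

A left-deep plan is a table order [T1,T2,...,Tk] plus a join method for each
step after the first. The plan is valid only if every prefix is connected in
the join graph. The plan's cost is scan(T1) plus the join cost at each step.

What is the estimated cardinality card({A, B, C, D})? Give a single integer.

Tables in S: A(20), B(60), C(300), D(40)
Edges inside S: B-A(d=5), A-D(d=40), A-C(d=50)
numerator = 20 * 60 * 300 * 40 = 14400000
denominator = 5 * 40 * 50 = 10000
card(S) = 14400000 / 10000 = 1440

1440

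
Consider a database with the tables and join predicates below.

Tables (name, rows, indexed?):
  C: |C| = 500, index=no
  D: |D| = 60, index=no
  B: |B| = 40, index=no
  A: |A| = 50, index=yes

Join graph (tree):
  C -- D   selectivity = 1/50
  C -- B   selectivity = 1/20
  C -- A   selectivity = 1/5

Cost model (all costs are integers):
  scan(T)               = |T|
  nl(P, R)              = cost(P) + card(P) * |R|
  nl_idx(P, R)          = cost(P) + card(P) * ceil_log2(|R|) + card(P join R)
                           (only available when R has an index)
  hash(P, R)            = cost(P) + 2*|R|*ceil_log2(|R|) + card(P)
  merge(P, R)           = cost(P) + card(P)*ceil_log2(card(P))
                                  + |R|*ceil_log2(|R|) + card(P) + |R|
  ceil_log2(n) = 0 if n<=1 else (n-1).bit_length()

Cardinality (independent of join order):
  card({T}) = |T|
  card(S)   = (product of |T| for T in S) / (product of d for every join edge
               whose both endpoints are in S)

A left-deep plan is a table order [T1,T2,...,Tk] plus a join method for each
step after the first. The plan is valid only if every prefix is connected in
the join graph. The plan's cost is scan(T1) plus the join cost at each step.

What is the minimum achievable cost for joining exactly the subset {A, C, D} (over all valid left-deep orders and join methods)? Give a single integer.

2920

Selinger DP over subsets of {A,C,D}:
  {C}: scan cost=500, card=500
  {D}: scan cost=60, card=60
  {A}: scan cost=50, card=50
  {CD}: card=600; try (D,hash)→1720, (C,merge)→5480, (D,merge)→5920, (C,hash)→9120, (C,nl)→30060, (D,nl)→30500; best=1720 via (D,hash)
  {AC}: card=5000; try (A,hash)→1600, (C,merge)→5400, (A,merge)→5850, (A,nl_idx)→8500, (C,hash)→9100, (C,nl)→25050 …(+1); best=1600 via (A,hash)
  {ACD}: card=6000; try (A,hash)→2920, (D,hash)→7320, (A,merge)→8670, (A,nl_idx)→11320, (A,nl)→31720, (D,merge)→72020 …(+1); best=2920 via (A,hash)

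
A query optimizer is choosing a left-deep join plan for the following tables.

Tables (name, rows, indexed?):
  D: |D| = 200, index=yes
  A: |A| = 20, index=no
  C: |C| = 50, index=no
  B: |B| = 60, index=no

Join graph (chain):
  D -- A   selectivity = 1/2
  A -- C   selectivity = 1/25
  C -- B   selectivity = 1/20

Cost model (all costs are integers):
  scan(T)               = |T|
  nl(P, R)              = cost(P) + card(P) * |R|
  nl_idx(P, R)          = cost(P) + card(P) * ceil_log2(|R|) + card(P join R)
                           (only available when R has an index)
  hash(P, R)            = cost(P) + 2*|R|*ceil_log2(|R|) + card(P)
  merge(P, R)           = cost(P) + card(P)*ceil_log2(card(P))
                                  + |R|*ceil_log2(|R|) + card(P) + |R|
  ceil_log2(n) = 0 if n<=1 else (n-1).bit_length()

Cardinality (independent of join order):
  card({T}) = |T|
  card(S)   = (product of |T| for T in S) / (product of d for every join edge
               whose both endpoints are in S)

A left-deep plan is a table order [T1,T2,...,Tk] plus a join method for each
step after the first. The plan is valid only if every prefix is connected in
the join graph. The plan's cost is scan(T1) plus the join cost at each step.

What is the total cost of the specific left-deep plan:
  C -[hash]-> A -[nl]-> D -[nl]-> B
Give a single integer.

step 1: scan C: cost=50, card=50
step 2: join A via hash
    card(P join A) = 50*20/(25) = 40
    cost = 50 + 2*20*5 + 50 = 300
step 3: join D via nl
    card(P join D) = 40*200/(2) = 4000
    cost = 300 + 40*200 = 8300
step 4: join B via nl
    card(P join B) = 4000*60/(20) = 12000
    cost = 8300 + 4000*60 = 248300

248300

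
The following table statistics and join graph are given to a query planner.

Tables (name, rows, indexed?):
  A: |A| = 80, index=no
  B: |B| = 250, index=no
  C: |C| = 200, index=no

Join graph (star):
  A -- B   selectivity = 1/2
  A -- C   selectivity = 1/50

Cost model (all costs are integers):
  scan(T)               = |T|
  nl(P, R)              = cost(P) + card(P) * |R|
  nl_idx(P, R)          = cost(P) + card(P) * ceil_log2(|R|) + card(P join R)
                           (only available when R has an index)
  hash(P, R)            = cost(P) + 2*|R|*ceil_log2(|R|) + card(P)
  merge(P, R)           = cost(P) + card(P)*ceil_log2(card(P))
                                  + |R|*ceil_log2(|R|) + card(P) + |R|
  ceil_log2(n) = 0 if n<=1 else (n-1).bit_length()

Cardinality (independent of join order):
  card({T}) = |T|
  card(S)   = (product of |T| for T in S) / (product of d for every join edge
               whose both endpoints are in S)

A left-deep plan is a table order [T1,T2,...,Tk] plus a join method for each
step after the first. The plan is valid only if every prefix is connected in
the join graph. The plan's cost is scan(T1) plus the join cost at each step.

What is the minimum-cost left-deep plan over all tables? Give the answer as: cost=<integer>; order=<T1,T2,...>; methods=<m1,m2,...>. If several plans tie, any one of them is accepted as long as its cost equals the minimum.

cost=5840; order=C,A,B; methods=hash,hash

Selinger DP (subsets sized 1..n):
  {A}: scan cost=80, card=80
  {B}: scan cost=250, card=250
  {C}: scan cost=200, card=200
  {AB}: card=10000; try (A,hash)→1620, (B,merge)→2970, (A,merge)→3140, (B,hash)→4160, (B,nl)→20080, (A,nl)→20250; best=1620 via (A,hash)
  {AC}: card=320; try (A,hash)→1520, (C,merge)→2520, (A,merge)→2640, (C,hash)→3360, (C,nl)→16080, (A,nl)→16200; best=1520 via (A,hash)
  {ABC}: card=40000; try (B,hash)→5840, (B,merge)→6970, (C,hash)→14820, (B,nl)→81520, (C,merge)→153420, (C,nl)→2001620; best=5840 via (B,hash)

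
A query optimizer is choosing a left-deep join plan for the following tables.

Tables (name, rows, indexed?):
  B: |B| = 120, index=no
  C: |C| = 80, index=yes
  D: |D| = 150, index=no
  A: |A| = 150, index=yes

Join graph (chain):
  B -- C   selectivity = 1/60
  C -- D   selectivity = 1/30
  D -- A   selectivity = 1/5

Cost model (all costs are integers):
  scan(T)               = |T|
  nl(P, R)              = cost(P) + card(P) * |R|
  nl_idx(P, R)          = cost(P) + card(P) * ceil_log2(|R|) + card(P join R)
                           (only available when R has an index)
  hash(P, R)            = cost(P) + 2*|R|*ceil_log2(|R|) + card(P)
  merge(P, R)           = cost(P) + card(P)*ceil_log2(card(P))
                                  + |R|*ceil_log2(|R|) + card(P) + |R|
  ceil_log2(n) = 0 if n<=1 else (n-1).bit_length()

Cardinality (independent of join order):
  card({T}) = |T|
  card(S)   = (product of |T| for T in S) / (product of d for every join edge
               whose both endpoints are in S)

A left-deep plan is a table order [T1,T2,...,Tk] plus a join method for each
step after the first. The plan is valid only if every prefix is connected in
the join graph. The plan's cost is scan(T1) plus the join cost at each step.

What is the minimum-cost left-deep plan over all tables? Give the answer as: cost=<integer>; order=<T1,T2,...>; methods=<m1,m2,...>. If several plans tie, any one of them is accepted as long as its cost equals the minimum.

cost=6700; order=D,C,B,A; methods=hash,hash,hash

Selinger DP (subsets sized 1..n):
  {B}: scan cost=120, card=120
  {C}: scan cost=80, card=80
  {D}: scan cost=150, card=150
  {A}: scan cost=150, card=150
  {BC}: card=160; try (C,nl_idx)→1120, (C,hash)→1360, (B,merge)→1680, (C,merge)→1720, (B,hash)→1840, (B,nl)→9680 …(+1); best=1120 via (C,nl_idx)
  {CD}: card=400; try (C,hash)→1420, (C,nl_idx)→1600, (D,merge)→2070, (C,merge)→2140, (D,hash)→2560, (D,nl)→12080 …(+1); best=1420 via (C,hash)
  {AD}: card=4500; try (D,hash)→2700, (A,hash)→2700, (D,merge)→2850, (A,merge)→2850, (A,nl_idx)→5850, (D,nl)→22650 …(+1); best=2700 via (D,hash)
  {BCD}: card=800; try (B,hash)→3500, (D,hash)→3680, (D,merge)→3910, (B,merge)→6380, (D,nl)→25120, (B,nl)→49420; best=3500 via (B,hash)
  {ACD}: card=12000; try (A,hash)→4220, (A,merge)→6770, (C,hash)→8320, (A,nl_idx)→16620, (C,nl_idx)→46200, (A,nl)→61420 …(+2); best=4220 via (A,hash)
  {ABCD}: card=24000; try (A,hash)→6700, (A,merge)→13650, (B,hash)→17900, (A,nl_idx)→33900, (A,nl)→123500, (B,merge)→185180 …(+1); best=6700 via (A,hash)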